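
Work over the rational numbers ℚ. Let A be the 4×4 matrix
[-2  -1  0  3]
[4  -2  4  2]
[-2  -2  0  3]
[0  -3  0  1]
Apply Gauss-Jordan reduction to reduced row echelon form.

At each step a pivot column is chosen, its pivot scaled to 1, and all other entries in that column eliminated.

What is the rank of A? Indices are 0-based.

step 1: normalize row 0 (÷-2) = (1, 1/2, 0, -3/2)
  row 1: subtract 4×row0 = (0, -4, 4, 8)
  row 2: subtract -2×row0 = (0, -1, 0, 0)
step 2: normalize row 1 (÷-4) = (0, 1, -1, -2)
  row 0: subtract 1/2×row1 = (1, 0, 1/2, -1/2)
  row 2: subtract -1×row1 = (0, 0, -1, -2)
  row 3: subtract -3×row1 = (0, 0, -3, -5)
step 3: normalize row 2 (÷-1) = (0, 0, 1, 2)
  row 0: subtract 1/2×row2 = (1, 0, 0, -3/2)
  row 1: subtract -1×row2 = (0, 1, 0, 0)
  row 3: subtract -3×row2 = (0, 0, 0, 1)
step 4: normalize row 3 (÷1) = (0, 0, 0, 1)
  row 0: subtract -3/2×row3 = (1, 0, 0, 0)
  row 2: subtract 2×row3 = (0, 0, 1, 0)

rank = 4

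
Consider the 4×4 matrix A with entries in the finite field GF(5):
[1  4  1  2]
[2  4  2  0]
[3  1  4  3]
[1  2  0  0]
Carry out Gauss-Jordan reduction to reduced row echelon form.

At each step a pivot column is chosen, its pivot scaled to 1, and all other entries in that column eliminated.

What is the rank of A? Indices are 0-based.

step 1: normalize row 0 (÷1) = (1, 4, 1, 2)
  row 1: subtract 2×row0 = (0, 1, 0, 1)
  row 2: subtract 3×row0 = (0, 4, 1, 2)
  row 3: subtract 1×row0 = (0, 3, 4, 3)
step 2: normalize row 1 (÷1) = (0, 1, 0, 1)
  row 0: subtract 4×row1 = (1, 0, 1, 3)
  row 2: subtract 4×row1 = (0, 0, 1, 3)
  row 3: subtract 3×row1 = (0, 0, 4, 0)
step 3: normalize row 2 (÷1) = (0, 0, 1, 3)
  row 0: subtract 1×row2 = (1, 0, 0, 0)
  row 3: subtract 4×row2 = (0, 0, 0, 3)
step 4: normalize row 3 (÷3) = (0, 0, 0, 1)
  row 1: subtract 1×row3 = (0, 1, 0, 0)
  row 2: subtract 3×row3 = (0, 0, 1, 0)

rank = 4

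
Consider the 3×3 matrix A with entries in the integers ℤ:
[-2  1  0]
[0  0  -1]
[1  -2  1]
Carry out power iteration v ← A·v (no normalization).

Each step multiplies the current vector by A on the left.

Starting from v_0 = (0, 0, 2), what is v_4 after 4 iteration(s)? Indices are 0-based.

v_4 = (-10, -8, 22)

v_0 = (0, 0, 2).
v_1 = A·v_0 = (0, -2, 2).
v_2 = A·v_1 = (-2, -2, 6).
v_3 = A·v_2 = (2, -6, 8).
v_4 = A·v_3 = (-10, -8, 22).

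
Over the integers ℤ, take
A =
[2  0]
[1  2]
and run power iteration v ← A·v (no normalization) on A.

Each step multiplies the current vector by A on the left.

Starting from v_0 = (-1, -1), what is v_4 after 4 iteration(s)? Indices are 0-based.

v_0 = (-1, -1).
v_1 = A·v_0 = (-2, -3).
v_2 = A·v_1 = (-4, -8).
v_3 = A·v_2 = (-8, -20).
v_4 = A·v_3 = (-16, -48).

v_4 = (-16, -48)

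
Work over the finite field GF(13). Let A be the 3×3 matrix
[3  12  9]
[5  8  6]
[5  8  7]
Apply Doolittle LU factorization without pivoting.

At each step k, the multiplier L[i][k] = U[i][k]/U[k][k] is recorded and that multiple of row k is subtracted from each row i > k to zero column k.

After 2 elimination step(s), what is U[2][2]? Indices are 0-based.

k=0: U[0][0]=3
  eliminate (1,0): mult=6, new row 1: (0, 1, 4); set L[1][0]=6
  eliminate (2,0): mult=6, new row 2: (0, 1, 5); set L[2][0]=6
k=1: U[1][1]=1
  eliminate (2,1): mult=1, new row 2: (0, 0, 1); set L[2][1]=1

U[2][2] = 1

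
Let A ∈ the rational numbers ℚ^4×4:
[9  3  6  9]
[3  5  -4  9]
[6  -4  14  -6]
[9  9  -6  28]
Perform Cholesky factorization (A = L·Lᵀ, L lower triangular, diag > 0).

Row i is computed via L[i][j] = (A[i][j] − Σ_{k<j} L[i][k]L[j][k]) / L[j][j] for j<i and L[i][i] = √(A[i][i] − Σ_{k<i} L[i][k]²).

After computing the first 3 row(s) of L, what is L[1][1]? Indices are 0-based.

L[1][1] = 2

Step 1: L[0][0] = √(9) = 3.
  L[1][0] = (3) / L[0][0] = 1.
Step 2: L[1][1] = √(4) = 2.
  L[2][0] = (6) / L[0][0] = 2.
  L[2][1] = (-6) / L[1][1] = -3.
Step 3: L[2][2] = √(1) = 1.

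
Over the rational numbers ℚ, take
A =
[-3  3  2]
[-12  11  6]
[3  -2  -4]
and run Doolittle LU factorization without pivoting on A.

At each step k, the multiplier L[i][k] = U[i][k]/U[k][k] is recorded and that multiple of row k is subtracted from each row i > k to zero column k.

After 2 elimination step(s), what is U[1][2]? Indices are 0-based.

[col 0] pivot -3
  R1 -= 4*R0 → (0, -1, -2)  (L[1][0] := 4)
  R2 -= -1*R0 → (0, 1, -2)  (L[2][0] := -1)
[col 1] pivot -1
  R2 -= -1*R1 → (0, 0, -4)  (L[2][1] := -1)

U[1][2] = -2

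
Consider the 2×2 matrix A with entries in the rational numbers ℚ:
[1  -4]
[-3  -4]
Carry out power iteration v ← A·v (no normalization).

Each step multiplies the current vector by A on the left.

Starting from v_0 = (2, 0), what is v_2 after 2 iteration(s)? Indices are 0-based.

v_2 = (26, 18)

v_0 = (2, 0).
v_1 = A·v_0 = (2, -6).
v_2 = A·v_1 = (26, 18).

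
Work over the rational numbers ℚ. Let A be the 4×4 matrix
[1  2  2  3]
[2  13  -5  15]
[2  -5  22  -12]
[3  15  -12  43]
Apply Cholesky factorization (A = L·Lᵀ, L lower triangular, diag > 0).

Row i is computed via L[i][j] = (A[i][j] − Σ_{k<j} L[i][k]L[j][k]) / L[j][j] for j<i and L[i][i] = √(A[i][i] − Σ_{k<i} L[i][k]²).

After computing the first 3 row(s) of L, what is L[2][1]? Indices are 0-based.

Step 1: L[0][0] = √(1) = 1.
  L[1][0] = (2) / L[0][0] = 2.
Step 2: L[1][1] = √(9) = 3.
  L[2][0] = (2) / L[0][0] = 2.
  L[2][1] = (-9) / L[1][1] = -3.
Step 3: L[2][2] = √(9) = 3.

L[2][1] = -3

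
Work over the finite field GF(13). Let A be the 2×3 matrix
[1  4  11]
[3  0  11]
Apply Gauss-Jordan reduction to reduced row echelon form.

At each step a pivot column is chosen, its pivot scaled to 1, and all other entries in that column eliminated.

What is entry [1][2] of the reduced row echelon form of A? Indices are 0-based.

pivot(0,0)=1: scale R0 → (1, 4, 11)
  clear (1,0): R1 −= (3)R0 → (0, 1, 4)
pivot(1,1)=1: scale R1 → (0, 1, 4)
  clear (0,1): R0 −= (4)R1 → (1, 0, 8)

M[1][2] = 4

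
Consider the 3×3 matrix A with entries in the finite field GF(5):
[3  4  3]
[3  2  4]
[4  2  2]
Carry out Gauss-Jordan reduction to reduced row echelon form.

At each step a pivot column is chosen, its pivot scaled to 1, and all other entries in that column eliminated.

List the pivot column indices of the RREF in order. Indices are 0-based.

pivot columns: 0, 1, 2

step 1: normalize row 0 (÷3) = (1, 3, 1)
  row 1: subtract 3×row0 = (0, 3, 1)
  row 2: subtract 4×row0 = (0, 0, 3)
step 2: normalize row 1 (÷3) = (0, 1, 2)
  row 0: subtract 3×row1 = (1, 0, 0)
step 3: normalize row 2 (÷3) = (0, 0, 1)
  row 1: subtract 2×row2 = (0, 1, 0)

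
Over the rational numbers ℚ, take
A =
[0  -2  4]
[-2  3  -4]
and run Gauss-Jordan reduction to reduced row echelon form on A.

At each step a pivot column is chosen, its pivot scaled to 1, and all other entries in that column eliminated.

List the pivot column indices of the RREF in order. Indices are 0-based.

pivot columns: 0, 1

step 1: exchange rows 0,1
step 1: normalize row 0 (÷-2) = (1, -3/2, 2)
step 2: normalize row 1 (÷-2) = (0, 1, -2)
  row 0: subtract -3/2×row1 = (1, 0, -1)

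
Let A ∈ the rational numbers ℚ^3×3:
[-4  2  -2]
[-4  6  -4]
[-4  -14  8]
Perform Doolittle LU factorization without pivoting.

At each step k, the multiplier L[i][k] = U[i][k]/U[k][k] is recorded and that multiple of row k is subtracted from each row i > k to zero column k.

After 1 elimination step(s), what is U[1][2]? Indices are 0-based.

U[1][2] = -2

Step 1: pivot at (0,0) is -4.
  row1 ← row1 − (1)·row0  ⇒  L[1][0]=1, U row1=(0, 4, -2)
  row2 ← row2 − (1)·row0  ⇒  L[2][0]=1, U row2=(0, -16, 10)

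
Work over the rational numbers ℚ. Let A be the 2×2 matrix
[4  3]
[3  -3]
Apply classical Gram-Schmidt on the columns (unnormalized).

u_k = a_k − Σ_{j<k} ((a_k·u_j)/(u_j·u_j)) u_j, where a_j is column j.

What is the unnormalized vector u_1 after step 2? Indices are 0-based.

Step 1: u_0 = a_0 = (4, 3).
Step 2: u_1 = a_1 − (3/25)·u_0 = (63/25, -84/25).

u_1 = (63/25, -84/25)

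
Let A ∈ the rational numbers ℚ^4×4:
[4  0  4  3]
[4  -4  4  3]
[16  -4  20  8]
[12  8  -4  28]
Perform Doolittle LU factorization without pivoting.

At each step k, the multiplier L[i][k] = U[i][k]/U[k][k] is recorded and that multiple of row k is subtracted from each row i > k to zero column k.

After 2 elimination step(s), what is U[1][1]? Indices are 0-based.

k=0: U[0][0]=4
  eliminate (1,0): mult=1, new row 1: (0, -4, 0, 0); set L[1][0]=1
  eliminate (2,0): mult=4, new row 2: (0, -4, 4, -4); set L[2][0]=4
  eliminate (3,0): mult=3, new row 3: (0, 8, -16, 19); set L[3][0]=3
k=1: U[1][1]=-4
  eliminate (2,1): mult=1, new row 2: (0, 0, 4, -4); set L[2][1]=1
  eliminate (3,1): mult=-2, new row 3: (0, 0, -16, 19); set L[3][1]=-2

U[1][1] = -4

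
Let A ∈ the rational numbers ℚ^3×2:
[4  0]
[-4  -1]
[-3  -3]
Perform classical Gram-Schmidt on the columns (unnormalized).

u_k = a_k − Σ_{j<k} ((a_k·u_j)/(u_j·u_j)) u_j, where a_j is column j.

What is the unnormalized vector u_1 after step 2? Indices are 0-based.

Step 1: u_0 = a_0 = (4, -4, -3).
Step 2: u_1 = a_1 − (13/41)·u_0 = (-52/41, 11/41, -84/41).

u_1 = (-52/41, 11/41, -84/41)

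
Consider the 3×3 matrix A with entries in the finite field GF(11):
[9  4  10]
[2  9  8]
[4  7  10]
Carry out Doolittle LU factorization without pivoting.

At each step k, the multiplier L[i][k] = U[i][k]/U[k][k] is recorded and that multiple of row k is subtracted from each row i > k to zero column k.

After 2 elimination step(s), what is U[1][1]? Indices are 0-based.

U[1][1] = 2

Step 1: pivot at (0,0) is 9.
  row1 ← row1 − (10)·row0  ⇒  L[1][0]=10, U row1=(0, 2, 7)
  row2 ← row2 − (9)·row0  ⇒  L[2][0]=9, U row2=(0, 4, 8)
Step 2: pivot at (1,1) is 2.
  row2 ← row2 − (2)·row1  ⇒  L[2][1]=2, U row2=(0, 0, 5)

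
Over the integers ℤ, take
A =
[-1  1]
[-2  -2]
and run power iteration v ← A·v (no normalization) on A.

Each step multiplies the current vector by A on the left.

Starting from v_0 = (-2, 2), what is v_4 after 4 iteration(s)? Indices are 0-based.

v_4 = (28, -40)

v_0 = (-2, 2).
v_1 = A·v_0 = (4, 0).
v_2 = A·v_1 = (-4, -8).
v_3 = A·v_2 = (-4, 24).
v_4 = A·v_3 = (28, -40).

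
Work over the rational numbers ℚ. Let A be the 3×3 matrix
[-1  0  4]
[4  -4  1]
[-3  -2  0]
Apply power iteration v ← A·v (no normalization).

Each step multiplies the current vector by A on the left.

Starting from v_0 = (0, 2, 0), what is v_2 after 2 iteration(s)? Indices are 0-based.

v_0 = (0, 2, 0).
v_1 = A·v_0 = (0, -8, -4).
v_2 = A·v_1 = (-16, 28, 16).

v_2 = (-16, 28, 16)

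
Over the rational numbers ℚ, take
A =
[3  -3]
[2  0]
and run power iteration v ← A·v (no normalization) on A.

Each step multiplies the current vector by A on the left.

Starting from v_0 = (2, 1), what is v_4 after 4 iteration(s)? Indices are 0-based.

v_0 = (2, 1).
v_1 = A·v_0 = (3, 4).
v_2 = A·v_1 = (-3, 6).
v_3 = A·v_2 = (-27, -6).
v_4 = A·v_3 = (-63, -54).

v_4 = (-63, -54)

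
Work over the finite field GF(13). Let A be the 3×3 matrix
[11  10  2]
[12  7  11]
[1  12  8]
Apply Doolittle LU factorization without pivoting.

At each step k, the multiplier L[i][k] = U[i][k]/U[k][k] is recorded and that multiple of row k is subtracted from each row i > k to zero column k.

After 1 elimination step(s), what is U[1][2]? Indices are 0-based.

[col 0] pivot 11
  R1 -= 7*R0 → (0, 2, 10)  (L[1][0] := 7)
  R2 -= 6*R0 → (0, 4, 9)  (L[2][0] := 6)

U[1][2] = 10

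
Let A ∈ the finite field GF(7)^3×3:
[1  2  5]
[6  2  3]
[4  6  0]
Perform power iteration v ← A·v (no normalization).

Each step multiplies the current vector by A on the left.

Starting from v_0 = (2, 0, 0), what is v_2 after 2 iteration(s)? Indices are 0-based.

v_0 = (2, 0, 0).
v_1 = A·v_0 = (2, 5, 1).
v_2 = A·v_1 = (3, 4, 3).

v_2 = (3, 4, 3)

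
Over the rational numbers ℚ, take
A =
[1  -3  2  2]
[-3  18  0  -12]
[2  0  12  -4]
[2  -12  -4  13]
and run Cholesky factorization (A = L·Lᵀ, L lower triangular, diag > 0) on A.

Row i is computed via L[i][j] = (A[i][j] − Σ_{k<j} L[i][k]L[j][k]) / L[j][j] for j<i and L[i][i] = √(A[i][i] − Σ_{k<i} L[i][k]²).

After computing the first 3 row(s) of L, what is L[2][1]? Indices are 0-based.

Step 1: L[0][0] = √(1) = 1.
  L[1][0] = (-3) / L[0][0] = -3.
Step 2: L[1][1] = √(9) = 3.
  L[2][0] = (2) / L[0][0] = 2.
  L[2][1] = (6) / L[1][1] = 2.
Step 3: L[2][2] = √(4) = 2.

L[2][1] = 2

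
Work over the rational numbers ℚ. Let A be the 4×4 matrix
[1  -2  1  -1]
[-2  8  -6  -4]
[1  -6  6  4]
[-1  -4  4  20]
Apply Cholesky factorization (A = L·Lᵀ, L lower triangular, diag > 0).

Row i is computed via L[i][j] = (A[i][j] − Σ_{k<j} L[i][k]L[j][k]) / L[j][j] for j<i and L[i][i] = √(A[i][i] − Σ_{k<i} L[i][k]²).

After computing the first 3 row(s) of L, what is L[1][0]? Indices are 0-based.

L[1][0] = -2

Step 1: L[0][0] = √(1) = 1.
  L[1][0] = (-2) / L[0][0] = -2.
Step 2: L[1][1] = √(4) = 2.
  L[2][0] = (1) / L[0][0] = 1.
  L[2][1] = (-4) / L[1][1] = -2.
Step 3: L[2][2] = √(1) = 1.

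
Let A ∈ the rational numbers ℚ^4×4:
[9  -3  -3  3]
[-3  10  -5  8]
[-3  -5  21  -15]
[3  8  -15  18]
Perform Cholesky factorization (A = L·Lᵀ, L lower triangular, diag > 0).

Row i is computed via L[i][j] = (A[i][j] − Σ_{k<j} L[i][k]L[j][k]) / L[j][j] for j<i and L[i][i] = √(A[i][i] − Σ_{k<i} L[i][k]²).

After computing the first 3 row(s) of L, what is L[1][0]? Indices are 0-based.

L[1][0] = -1

Step 1: L[0][0] = √(9) = 3.
  L[1][0] = (-3) / L[0][0] = -1.
Step 2: L[1][1] = √(9) = 3.
  L[2][0] = (-3) / L[0][0] = -1.
  L[2][1] = (-6) / L[1][1] = -2.
Step 3: L[2][2] = √(16) = 4.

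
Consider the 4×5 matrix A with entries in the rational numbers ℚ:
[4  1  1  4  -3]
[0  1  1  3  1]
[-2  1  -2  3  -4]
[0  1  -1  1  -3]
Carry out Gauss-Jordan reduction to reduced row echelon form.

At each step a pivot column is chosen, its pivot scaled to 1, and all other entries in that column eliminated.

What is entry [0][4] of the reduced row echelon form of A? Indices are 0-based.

step 1: normalize row 0 (÷4) = (1, 1/4, 1/4, 1, -3/4)
  row 2: subtract -2×row0 = (0, 3/2, -3/2, 5, -11/2)
step 2: normalize row 1 (÷1) = (0, 1, 1, 3, 1)
  row 0: subtract 1/4×row1 = (1, 0, 0, 1/4, -1)
  row 2: subtract 3/2×row1 = (0, 0, -3, 1/2, -7)
  row 3: subtract 1×row1 = (0, 0, -2, -2, -4)
step 3: normalize row 2 (÷-3) = (0, 0, 1, -1/6, 7/3)
  row 1: subtract 1×row2 = (0, 1, 0, 19/6, -4/3)
  row 3: subtract -2×row2 = (0, 0, 0, -7/3, 2/3)
step 4: normalize row 3 (÷-7/3) = (0, 0, 0, 1, -2/7)
  row 0: subtract 1/4×row3 = (1, 0, 0, 0, -13/14)
  row 1: subtract 19/6×row3 = (0, 1, 0, 0, -3/7)
  row 2: subtract -1/6×row3 = (0, 0, 1, 0, 16/7)

M[0][4] = -13/14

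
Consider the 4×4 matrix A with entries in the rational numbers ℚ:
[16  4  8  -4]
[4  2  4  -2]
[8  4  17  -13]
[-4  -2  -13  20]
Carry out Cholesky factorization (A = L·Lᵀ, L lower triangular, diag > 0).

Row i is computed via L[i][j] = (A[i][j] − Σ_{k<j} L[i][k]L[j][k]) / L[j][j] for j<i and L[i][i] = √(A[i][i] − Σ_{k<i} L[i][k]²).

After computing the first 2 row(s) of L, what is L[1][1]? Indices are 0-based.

L[1][1] = 1

Step 1: L[0][0] = √(16) = 4.
  L[1][0] = (4) / L[0][0] = 1.
Step 2: L[1][1] = √(1) = 1.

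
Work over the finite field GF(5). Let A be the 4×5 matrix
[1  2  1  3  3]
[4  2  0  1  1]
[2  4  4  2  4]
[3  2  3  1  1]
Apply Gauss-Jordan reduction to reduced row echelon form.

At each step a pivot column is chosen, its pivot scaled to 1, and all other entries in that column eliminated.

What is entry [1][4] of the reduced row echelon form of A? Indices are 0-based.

M[1][4] = 4

[1] R0 /= 1  ⇒  (1, 2, 1, 3, 3)
     R1 -= 4·R0  ⇒  (0, 4, 1, 4, 4)
     R2 -= 2·R0  ⇒  (0, 0, 2, 1, 3)
     R3 -= 3·R0  ⇒  (0, 1, 0, 2, 2)
[2] R1 /= 4  ⇒  (0, 1, 4, 1, 1)
     R0 -= 2·R1  ⇒  (1, 0, 3, 1, 1)
     R3 -= 1·R1  ⇒  (0, 0, 1, 1, 1)
[3] R2 /= 2  ⇒  (0, 0, 1, 3, 4)
     R0 -= 3·R2  ⇒  (1, 0, 0, 2, 4)
     R1 -= 4·R2  ⇒  (0, 1, 0, 4, 0)
     R3 -= 1·R2  ⇒  (0, 0, 0, 3, 2)
[4] R3 /= 3  ⇒  (0, 0, 0, 1, 4)
     R0 -= 2·R3  ⇒  (1, 0, 0, 0, 1)
     R1 -= 4·R3  ⇒  (0, 1, 0, 0, 4)
     R2 -= 3·R3  ⇒  (0, 0, 1, 0, 2)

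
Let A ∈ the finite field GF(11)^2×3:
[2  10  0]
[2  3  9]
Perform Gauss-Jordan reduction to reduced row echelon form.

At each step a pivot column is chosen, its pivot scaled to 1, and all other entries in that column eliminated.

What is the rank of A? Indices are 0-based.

rank = 2

pivot(0,0)=2: scale R0 → (1, 5, 0)
  clear (1,0): R1 −= (2)R0 → (0, 4, 9)
pivot(1,1)=4: scale R1 → (0, 1, 5)
  clear (0,1): R0 −= (5)R1 → (1, 0, 8)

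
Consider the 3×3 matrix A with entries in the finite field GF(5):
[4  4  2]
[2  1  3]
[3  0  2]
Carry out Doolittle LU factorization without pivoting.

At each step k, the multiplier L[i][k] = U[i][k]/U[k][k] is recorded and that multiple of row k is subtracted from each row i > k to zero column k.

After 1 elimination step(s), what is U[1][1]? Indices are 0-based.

Step 1: pivot at (0,0) is 4.
  row1 ← row1 − (3)·row0  ⇒  L[1][0]=3, U row1=(0, 4, 2)
  row2 ← row2 − (2)·row0  ⇒  L[2][0]=2, U row2=(0, 2, 3)

U[1][1] = 4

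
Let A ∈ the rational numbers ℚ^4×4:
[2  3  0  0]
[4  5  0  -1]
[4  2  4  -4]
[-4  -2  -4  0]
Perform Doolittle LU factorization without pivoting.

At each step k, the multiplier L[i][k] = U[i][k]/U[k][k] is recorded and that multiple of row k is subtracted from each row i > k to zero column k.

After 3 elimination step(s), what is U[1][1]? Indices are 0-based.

U[1][1] = -1

Step 1: pivot at (0,0) is 2.
  row1 ← row1 − (2)·row0  ⇒  L[1][0]=2, U row1=(0, -1, 0, -1)
  row2 ← row2 − (2)·row0  ⇒  L[2][0]=2, U row2=(0, -4, 4, -4)
  row3 ← row3 − (-2)·row0  ⇒  L[3][0]=-2, U row3=(0, 4, -4, 0)
Step 2: pivot at (1,1) is -1.
  row2 ← row2 − (4)·row1  ⇒  L[2][1]=4, U row2=(0, 0, 4, 0)
  row3 ← row3 − (-4)·row1  ⇒  L[3][1]=-4, U row3=(0, 0, -4, -4)
Step 3: pivot at (2,2) is 4.
  row3 ← row3 − (-1)·row2  ⇒  L[3][2]=-1, U row3=(0, 0, 0, -4)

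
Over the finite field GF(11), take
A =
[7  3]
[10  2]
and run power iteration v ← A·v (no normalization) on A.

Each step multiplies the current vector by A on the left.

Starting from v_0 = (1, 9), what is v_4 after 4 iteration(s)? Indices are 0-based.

v_4 = (6, 6)

v_0 = (1, 9).
v_1 = A·v_0 = (1, 6).
v_2 = A·v_1 = (3, 0).
v_3 = A·v_2 = (10, 8).
v_4 = A·v_3 = (6, 6).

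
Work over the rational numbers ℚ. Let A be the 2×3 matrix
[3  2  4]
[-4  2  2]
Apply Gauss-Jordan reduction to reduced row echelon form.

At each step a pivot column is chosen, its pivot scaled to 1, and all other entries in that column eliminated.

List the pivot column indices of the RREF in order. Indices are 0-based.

pivot columns: 0, 1

[1] R0 /= 3  ⇒  (1, 2/3, 4/3)
     R1 -= -4·R0  ⇒  (0, 14/3, 22/3)
[2] R1 /= 14/3  ⇒  (0, 1, 11/7)
     R0 -= 2/3·R1  ⇒  (1, 0, 2/7)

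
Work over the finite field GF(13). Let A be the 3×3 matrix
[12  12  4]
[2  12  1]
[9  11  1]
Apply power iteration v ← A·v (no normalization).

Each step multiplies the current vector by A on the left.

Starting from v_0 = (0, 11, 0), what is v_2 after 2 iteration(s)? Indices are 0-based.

v_2 = (12, 6, 5)

v_0 = (0, 11, 0).
v_1 = A·v_0 = (2, 2, 4).
v_2 = A·v_1 = (12, 6, 5).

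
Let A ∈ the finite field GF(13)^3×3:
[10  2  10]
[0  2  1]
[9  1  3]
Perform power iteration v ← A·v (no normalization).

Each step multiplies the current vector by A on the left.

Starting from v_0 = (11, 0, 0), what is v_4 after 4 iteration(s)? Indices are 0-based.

v_4 = (1, 0, 2)

v_0 = (11, 0, 0).
v_1 = A·v_0 = (6, 0, 8).
v_2 = A·v_1 = (10, 8, 0).
v_3 = A·v_2 = (12, 3, 7).
v_4 = A·v_3 = (1, 0, 2).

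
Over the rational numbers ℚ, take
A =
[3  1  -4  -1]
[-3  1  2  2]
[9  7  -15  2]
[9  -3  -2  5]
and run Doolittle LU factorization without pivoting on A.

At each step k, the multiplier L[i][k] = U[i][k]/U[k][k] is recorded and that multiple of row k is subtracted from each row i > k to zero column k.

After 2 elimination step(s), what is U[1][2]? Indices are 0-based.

U[1][2] = -2

[col 0] pivot 3
  R1 -= -1*R0 → (0, 2, -2, 1)  (L[1][0] := -1)
  R2 -= 3*R0 → (0, 4, -3, 5)  (L[2][0] := 3)
  R3 -= 3*R0 → (0, -6, 10, 8)  (L[3][0] := 3)
[col 1] pivot 2
  R2 -= 2*R1 → (0, 0, 1, 3)  (L[2][1] := 2)
  R3 -= -3*R1 → (0, 0, 4, 11)  (L[3][1] := -3)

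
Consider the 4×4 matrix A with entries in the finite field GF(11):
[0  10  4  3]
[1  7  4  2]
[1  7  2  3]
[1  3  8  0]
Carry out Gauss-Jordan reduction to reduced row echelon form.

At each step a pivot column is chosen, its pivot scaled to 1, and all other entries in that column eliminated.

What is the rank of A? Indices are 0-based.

pivot(0,0): swap R0↔R1
pivot(0,0)=1: scale R0 → (1, 7, 4, 2)
  clear (2,0): R2 −= (1)R0 → (0, 0, 9, 1)
  clear (3,0): R3 −= (1)R0 → (0, 7, 4, 9)
pivot(1,1)=10: scale R1 → (0, 1, 7, 8)
  clear (0,1): R0 −= (7)R1 → (1, 0, 10, 1)
  clear (3,1): R3 −= (7)R1 → (0, 0, 10, 8)
pivot(2,2)=9: scale R2 → (0, 0, 1, 5)
  clear (0,2): R0 −= (10)R2 → (1, 0, 0, 6)
  clear (1,2): R1 −= (7)R2 → (0, 1, 0, 6)
  clear (3,2): R3 −= (10)R2 → (0, 0, 0, 2)
pivot(3,3)=2: scale R3 → (0, 0, 0, 1)
  clear (0,3): R0 −= (6)R3 → (1, 0, 0, 0)
  clear (1,3): R1 −= (6)R3 → (0, 1, 0, 0)
  clear (2,3): R2 −= (5)R3 → (0, 0, 1, 0)

rank = 4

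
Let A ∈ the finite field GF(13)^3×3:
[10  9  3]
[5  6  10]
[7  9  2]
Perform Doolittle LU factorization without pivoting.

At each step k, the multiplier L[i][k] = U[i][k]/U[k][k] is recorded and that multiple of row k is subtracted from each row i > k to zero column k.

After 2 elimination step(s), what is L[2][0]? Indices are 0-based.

Step 1: pivot at (0,0) is 10.
  row1 ← row1 − (7)·row0  ⇒  L[1][0]=7, U row1=(0, 8, 2)
  row2 ← row2 − (2)·row0  ⇒  L[2][0]=2, U row2=(0, 4, 9)
Step 2: pivot at (1,1) is 8.
  row2 ← row2 − (7)·row1  ⇒  L[2][1]=7, U row2=(0, 0, 8)

L[2][0] = 2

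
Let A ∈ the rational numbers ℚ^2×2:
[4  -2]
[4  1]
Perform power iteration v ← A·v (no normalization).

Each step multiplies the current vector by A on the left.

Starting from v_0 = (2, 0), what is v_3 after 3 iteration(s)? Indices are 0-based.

v_0 = (2, 0).
v_1 = A·v_0 = (8, 8).
v_2 = A·v_1 = (16, 40).
v_3 = A·v_2 = (-16, 104).

v_3 = (-16, 104)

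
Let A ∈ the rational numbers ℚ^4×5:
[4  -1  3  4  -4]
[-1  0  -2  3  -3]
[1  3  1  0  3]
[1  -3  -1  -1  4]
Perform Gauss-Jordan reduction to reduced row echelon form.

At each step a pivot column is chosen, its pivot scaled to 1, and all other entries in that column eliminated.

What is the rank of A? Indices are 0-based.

[1] R0 /= 4  ⇒  (1, -1/4, 3/4, 1, -1)
     R1 -= -1·R0  ⇒  (0, -1/4, -5/4, 4, -4)
     R2 -= 1·R0  ⇒  (0, 13/4, 1/4, -1, 4)
     R3 -= 1·R0  ⇒  (0, -11/4, -7/4, -2, 5)
[2] R1 /= -1/4  ⇒  (0, 1, 5, -16, 16)
     R0 -= -1/4·R1  ⇒  (1, 0, 2, -3, 3)
     R2 -= 13/4·R1  ⇒  (0, 0, -16, 51, -48)
     R3 -= -11/4·R1  ⇒  (0, 0, 12, -46, 49)
[3] R2 /= -16  ⇒  (0, 0, 1, -51/16, 3)
     R0 -= 2·R2  ⇒  (1, 0, 0, 27/8, -3)
     R1 -= 5·R2  ⇒  (0, 1, 0, -1/16, 1)
     R3 -= 12·R2  ⇒  (0, 0, 0, -31/4, 13)
[4] R3 /= -31/4  ⇒  (0, 0, 0, 1, -52/31)
     R0 -= 27/8·R3  ⇒  (1, 0, 0, 0, 165/62)
     R1 -= -1/16·R3  ⇒  (0, 1, 0, 0, 111/124)
     R2 -= -51/16·R3  ⇒  (0, 0, 1, 0, -291/124)

rank = 4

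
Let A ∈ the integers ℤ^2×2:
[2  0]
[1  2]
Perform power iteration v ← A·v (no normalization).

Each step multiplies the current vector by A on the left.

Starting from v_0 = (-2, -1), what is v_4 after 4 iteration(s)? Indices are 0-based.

v_0 = (-2, -1).
v_1 = A·v_0 = (-4, -4).
v_2 = A·v_1 = (-8, -12).
v_3 = A·v_2 = (-16, -32).
v_4 = A·v_3 = (-32, -80).

v_4 = (-32, -80)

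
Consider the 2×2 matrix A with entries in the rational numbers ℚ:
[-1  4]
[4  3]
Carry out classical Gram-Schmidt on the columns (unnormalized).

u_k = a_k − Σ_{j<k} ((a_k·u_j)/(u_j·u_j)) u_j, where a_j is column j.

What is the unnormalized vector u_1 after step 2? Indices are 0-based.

Step 1: u_0 = a_0 = (-1, 4).
Step 2: u_1 = a_1 − (8/17)·u_0 = (76/17, 19/17).

u_1 = (76/17, 19/17)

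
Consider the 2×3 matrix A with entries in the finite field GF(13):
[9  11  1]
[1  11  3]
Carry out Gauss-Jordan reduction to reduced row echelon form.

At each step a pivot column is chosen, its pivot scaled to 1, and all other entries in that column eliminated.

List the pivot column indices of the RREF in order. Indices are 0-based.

pivot(0,0)=9: scale R0 → (1, 7, 3)
  clear (1,0): R1 −= (1)R0 → (0, 4, 0)
pivot(1,1)=4: scale R1 → (0, 1, 0)
  clear (0,1): R0 −= (7)R1 → (1, 0, 3)

pivot columns: 0, 1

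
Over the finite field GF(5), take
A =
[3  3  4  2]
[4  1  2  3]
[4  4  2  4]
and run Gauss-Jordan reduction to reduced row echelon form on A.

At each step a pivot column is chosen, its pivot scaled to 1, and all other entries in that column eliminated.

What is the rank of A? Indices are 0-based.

[1] R0 /= 3  ⇒  (1, 1, 3, 4)
     R1 -= 4·R0  ⇒  (0, 2, 0, 2)
     R2 -= 4·R0  ⇒  (0, 0, 0, 3)
[2] R1 /= 2  ⇒  (0, 1, 0, 1)
     R0 -= 1·R1  ⇒  (1, 0, 3, 3)
column 2 empty below row 2
[3] R2 /= 3  ⇒  (0, 0, 0, 1)
     R0 -= 3·R2  ⇒  (1, 0, 3, 0)
     R1 -= 1·R2  ⇒  (0, 1, 0, 0)

rank = 3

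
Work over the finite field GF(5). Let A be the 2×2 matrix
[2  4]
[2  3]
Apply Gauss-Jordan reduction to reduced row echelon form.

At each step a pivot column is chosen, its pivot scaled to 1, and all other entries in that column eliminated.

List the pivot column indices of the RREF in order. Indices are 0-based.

pivot columns: 0, 1

pivot(0,0)=2: scale R0 → (1, 2)
  clear (1,0): R1 −= (2)R0 → (0, 4)
pivot(1,1)=4: scale R1 → (0, 1)
  clear (0,1): R0 −= (2)R1 → (1, 0)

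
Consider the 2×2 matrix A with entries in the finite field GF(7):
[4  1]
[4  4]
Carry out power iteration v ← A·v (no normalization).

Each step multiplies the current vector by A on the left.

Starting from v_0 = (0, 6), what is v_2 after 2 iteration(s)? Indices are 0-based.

v_2 = (6, 1)

v_0 = (0, 6).
v_1 = A·v_0 = (6, 3).
v_2 = A·v_1 = (6, 1).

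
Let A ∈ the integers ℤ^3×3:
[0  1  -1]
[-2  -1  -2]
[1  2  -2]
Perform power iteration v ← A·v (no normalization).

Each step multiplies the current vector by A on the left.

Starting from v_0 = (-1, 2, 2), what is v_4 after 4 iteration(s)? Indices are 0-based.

v_4 = (-9, -78, -6)

v_0 = (-1, 2, 2).
v_1 = A·v_0 = (0, -4, -1).
v_2 = A·v_1 = (-3, 6, -6).
v_3 = A·v_2 = (12, 12, 21).
v_4 = A·v_3 = (-9, -78, -6).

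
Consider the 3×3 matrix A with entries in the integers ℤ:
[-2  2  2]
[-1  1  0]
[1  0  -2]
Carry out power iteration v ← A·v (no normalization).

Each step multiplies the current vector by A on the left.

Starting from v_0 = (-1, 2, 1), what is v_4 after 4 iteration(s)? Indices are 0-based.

v_0 = (-1, 2, 1).
v_1 = A·v_0 = (8, 3, -3).
v_2 = A·v_1 = (-16, -5, 14).
v_3 = A·v_2 = (50, 11, -44).
v_4 = A·v_3 = (-166, -39, 138).

v_4 = (-166, -39, 138)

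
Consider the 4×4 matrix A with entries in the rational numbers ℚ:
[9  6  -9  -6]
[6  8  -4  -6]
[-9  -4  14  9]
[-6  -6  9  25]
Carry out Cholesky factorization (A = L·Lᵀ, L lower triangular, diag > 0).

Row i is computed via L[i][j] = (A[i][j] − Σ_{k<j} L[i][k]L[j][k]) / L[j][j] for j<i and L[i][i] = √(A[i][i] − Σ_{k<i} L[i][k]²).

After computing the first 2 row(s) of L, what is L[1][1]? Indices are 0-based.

Step 1: L[0][0] = √(9) = 3.
  L[1][0] = (6) / L[0][0] = 2.
Step 2: L[1][1] = √(4) = 2.

L[1][1] = 2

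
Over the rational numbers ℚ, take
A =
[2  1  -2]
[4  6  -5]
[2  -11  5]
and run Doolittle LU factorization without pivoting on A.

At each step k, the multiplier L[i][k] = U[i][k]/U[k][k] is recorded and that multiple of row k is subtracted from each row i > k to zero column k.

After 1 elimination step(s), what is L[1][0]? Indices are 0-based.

L[1][0] = 2

Step 1: pivot at (0,0) is 2.
  row1 ← row1 − (2)·row0  ⇒  L[1][0]=2, U row1=(0, 4, -1)
  row2 ← row2 − (1)·row0  ⇒  L[2][0]=1, U row2=(0, -12, 7)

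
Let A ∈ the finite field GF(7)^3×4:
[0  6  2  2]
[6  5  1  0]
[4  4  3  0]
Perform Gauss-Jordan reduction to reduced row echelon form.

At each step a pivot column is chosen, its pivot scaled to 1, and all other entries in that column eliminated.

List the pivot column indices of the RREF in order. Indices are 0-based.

step 1: exchange rows 0,1
step 1: normalize row 0 (÷6) = (1, 2, 6, 0)
  row 2: subtract 4×row0 = (0, 3, 0, 0)
step 2: normalize row 1 (÷6) = (0, 1, 5, 5)
  row 0: subtract 2×row1 = (1, 0, 3, 4)
  row 2: subtract 3×row1 = (0, 0, 6, 6)
step 3: normalize row 2 (÷6) = (0, 0, 1, 1)
  row 0: subtract 3×row2 = (1, 0, 0, 1)
  row 1: subtract 5×row2 = (0, 1, 0, 0)

pivot columns: 0, 1, 2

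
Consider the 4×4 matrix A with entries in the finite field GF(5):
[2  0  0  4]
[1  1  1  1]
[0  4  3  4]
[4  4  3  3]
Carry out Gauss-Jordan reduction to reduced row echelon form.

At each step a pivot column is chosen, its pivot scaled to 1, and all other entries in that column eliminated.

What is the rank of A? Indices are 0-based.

step 1: normalize row 0 (÷2) = (1, 0, 0, 2)
  row 1: subtract 1×row0 = (0, 1, 1, 4)
  row 3: subtract 4×row0 = (0, 4, 3, 0)
step 2: normalize row 1 (÷1) = (0, 1, 1, 4)
  row 2: subtract 4×row1 = (0, 0, 4, 3)
  row 3: subtract 4×row1 = (0, 0, 4, 4)
step 3: normalize row 2 (÷4) = (0, 0, 1, 2)
  row 1: subtract 1×row2 = (0, 1, 0, 2)
  row 3: subtract 4×row2 = (0, 0, 0, 1)
step 4: normalize row 3 (÷1) = (0, 0, 0, 1)
  row 0: subtract 2×row3 = (1, 0, 0, 0)
  row 1: subtract 2×row3 = (0, 1, 0, 0)
  row 2: subtract 2×row3 = (0, 0, 1, 0)

rank = 4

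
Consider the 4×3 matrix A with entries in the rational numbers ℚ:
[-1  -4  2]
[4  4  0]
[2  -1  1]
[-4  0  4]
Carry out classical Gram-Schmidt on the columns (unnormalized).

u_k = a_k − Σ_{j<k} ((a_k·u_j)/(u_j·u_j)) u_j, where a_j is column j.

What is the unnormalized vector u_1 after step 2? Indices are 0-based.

Step 1: u_0 = a_0 = (-1, 4, 2, -4).
Step 2: u_1 = a_1 − (18/37)·u_0 = (-130/37, 76/37, -73/37, 72/37).

u_1 = (-130/37, 76/37, -73/37, 72/37)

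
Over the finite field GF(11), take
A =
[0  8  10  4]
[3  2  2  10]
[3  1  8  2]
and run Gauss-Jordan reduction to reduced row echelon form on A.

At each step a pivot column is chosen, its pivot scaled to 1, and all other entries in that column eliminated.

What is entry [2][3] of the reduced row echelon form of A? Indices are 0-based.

[1] R0 <-> R1
[1] R0 /= 3  ⇒  (1, 8, 8, 7)
     R2 -= 3·R0  ⇒  (0, 10, 6, 3)
[2] R1 /= 8  ⇒  (0, 1, 4, 6)
     R0 -= 8·R1  ⇒  (1, 0, 9, 3)
     R2 -= 10·R1  ⇒  (0, 0, 10, 9)
[3] R2 /= 10  ⇒  (0, 0, 1, 2)
     R0 -= 9·R2  ⇒  (1, 0, 0, 7)
     R1 -= 4·R2  ⇒  (0, 1, 0, 9)

M[2][3] = 2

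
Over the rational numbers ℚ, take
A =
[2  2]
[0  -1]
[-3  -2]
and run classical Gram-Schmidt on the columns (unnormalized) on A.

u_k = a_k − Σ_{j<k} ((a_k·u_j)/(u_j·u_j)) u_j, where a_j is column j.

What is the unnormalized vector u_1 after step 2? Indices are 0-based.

u_1 = (6/13, -1, 4/13)

Step 1: u_0 = a_0 = (2, 0, -3).
Step 2: u_1 = a_1 − (10/13)·u_0 = (6/13, -1, 4/13).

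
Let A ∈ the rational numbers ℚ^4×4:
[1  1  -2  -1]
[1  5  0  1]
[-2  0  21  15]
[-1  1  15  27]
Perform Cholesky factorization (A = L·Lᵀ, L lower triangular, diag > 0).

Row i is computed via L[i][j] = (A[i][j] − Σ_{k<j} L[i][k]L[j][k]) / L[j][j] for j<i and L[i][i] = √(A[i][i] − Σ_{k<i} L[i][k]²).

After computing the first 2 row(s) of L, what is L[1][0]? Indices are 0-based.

L[1][0] = 1

Step 1: L[0][0] = √(1) = 1.
  L[1][0] = (1) / L[0][0] = 1.
Step 2: L[1][1] = √(4) = 2.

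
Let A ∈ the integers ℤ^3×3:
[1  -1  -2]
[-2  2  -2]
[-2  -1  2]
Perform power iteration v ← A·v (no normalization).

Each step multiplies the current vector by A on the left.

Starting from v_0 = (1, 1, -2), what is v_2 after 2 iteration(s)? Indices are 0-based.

v_0 = (1, 1, -2).
v_1 = A·v_0 = (4, 4, -7).
v_2 = A·v_1 = (14, 14, -26).

v_2 = (14, 14, -26)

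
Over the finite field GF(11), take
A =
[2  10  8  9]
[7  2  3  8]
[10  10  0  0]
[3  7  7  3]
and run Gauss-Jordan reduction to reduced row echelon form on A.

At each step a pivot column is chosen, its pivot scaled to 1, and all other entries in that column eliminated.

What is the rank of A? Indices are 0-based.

pivot(0,0)=2: scale R0 → (1, 5, 4, 10)
  clear (1,0): R1 −= (7)R0 → (0, 0, 8, 4)
  clear (2,0): R2 −= (10)R0 → (0, 4, 4, 10)
  clear (3,0): R3 −= (3)R0 → (0, 3, 6, 6)
pivot(1,1): swap R1↔R2
pivot(1,1)=4: scale R1 → (0, 1, 1, 8)
  clear (0,1): R0 −= (5)R1 → (1, 0, 10, 3)
  clear (3,1): R3 −= (3)R1 → (0, 0, 3, 4)
pivot(2,2)=8: scale R2 → (0, 0, 1, 6)
  clear (0,2): R0 −= (10)R2 → (1, 0, 0, 9)
  clear (1,2): R1 −= (1)R2 → (0, 1, 0, 2)
  clear (3,2): R3 −= (3)R2 → (0, 0, 0, 8)
pivot(3,3)=8: scale R3 → (0, 0, 0, 1)
  clear (0,3): R0 −= (9)R3 → (1, 0, 0, 0)
  clear (1,3): R1 −= (2)R3 → (0, 1, 0, 0)
  clear (2,3): R2 −= (6)R3 → (0, 0, 1, 0)

rank = 4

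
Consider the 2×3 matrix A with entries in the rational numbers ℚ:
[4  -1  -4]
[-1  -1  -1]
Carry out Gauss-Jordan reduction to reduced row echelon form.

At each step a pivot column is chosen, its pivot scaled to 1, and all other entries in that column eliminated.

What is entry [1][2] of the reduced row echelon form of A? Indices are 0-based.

M[1][2] = 8/5

step 1: normalize row 0 (÷4) = (1, -1/4, -1)
  row 1: subtract -1×row0 = (0, -5/4, -2)
step 2: normalize row 1 (÷-5/4) = (0, 1, 8/5)
  row 0: subtract -1/4×row1 = (1, 0, -3/5)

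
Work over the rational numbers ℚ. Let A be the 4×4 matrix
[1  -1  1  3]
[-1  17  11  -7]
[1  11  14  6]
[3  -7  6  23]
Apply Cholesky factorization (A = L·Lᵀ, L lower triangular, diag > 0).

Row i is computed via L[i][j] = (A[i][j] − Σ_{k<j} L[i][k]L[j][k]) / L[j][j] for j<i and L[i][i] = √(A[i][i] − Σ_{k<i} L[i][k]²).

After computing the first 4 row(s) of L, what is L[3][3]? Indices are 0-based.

Step 1: L[0][0] = √(1) = 1.
  L[1][0] = (-1) / L[0][0] = -1.
Step 2: L[1][1] = √(16) = 4.
  L[2][0] = (1) / L[0][0] = 1.
  L[2][1] = (12) / L[1][1] = 3.
Step 3: L[2][2] = √(4) = 2.
  L[3][0] = (3) / L[0][0] = 3.
  L[3][1] = (-4) / L[1][1] = -1.
  L[3][2] = (6) / L[2][2] = 3.
Step 4: L[3][3] = √(4) = 2.

L[3][3] = 2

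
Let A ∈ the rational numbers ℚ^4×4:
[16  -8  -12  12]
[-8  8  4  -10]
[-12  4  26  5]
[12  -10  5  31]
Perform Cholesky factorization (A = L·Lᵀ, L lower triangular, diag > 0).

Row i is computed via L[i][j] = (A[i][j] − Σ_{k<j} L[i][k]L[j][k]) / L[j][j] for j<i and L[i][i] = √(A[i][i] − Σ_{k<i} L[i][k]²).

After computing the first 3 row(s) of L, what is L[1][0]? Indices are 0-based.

Step 1: L[0][0] = √(16) = 4.
  L[1][0] = (-8) / L[0][0] = -2.
Step 2: L[1][1] = √(4) = 2.
  L[2][0] = (-12) / L[0][0] = -3.
  L[2][1] = (-2) / L[1][1] = -1.
Step 3: L[2][2] = √(16) = 4.

L[1][0] = -2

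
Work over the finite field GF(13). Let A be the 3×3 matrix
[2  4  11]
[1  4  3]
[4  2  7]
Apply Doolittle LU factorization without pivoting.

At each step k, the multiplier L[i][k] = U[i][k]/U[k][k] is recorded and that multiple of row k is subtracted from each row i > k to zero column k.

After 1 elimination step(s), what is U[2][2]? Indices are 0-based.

U[2][2] = 11

k=0: U[0][0]=2
  eliminate (1,0): mult=7, new row 1: (0, 2, 4); set L[1][0]=7
  eliminate (2,0): mult=2, new row 2: (0, 7, 11); set L[2][0]=2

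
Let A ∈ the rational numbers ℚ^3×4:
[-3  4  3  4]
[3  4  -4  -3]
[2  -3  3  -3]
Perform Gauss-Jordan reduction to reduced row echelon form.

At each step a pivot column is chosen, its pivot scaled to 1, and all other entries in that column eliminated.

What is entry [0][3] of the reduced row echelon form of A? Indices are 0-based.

pivot(0,0)=-3: scale R0 → (1, -4/3, -1, -4/3)
  clear (1,0): R1 −= (3)R0 → (0, 8, -1, 1)
  clear (2,0): R2 −= (2)R0 → (0, -1/3, 5, -1/3)
pivot(1,1)=8: scale R1 → (0, 1, -1/8, 1/8)
  clear (0,1): R0 −= (-4/3)R1 → (1, 0, -7/6, -7/6)
  clear (2,1): R2 −= (-1/3)R1 → (0, 0, 119/24, -7/24)
pivot(2,2)=119/24: scale R2 → (0, 0, 1, -1/17)
  clear (0,2): R0 −= (-7/6)R2 → (1, 0, 0, -21/17)
  clear (1,2): R1 −= (-1/8)R2 → (0, 1, 0, 2/17)

M[0][3] = -21/17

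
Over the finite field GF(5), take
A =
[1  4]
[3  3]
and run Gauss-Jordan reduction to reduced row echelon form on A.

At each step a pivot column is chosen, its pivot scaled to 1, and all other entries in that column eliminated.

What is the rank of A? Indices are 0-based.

rank = 2

pivot(0,0)=1: scale R0 → (1, 4)
  clear (1,0): R1 −= (3)R0 → (0, 1)
pivot(1,1)=1: scale R1 → (0, 1)
  clear (0,1): R0 −= (4)R1 → (1, 0)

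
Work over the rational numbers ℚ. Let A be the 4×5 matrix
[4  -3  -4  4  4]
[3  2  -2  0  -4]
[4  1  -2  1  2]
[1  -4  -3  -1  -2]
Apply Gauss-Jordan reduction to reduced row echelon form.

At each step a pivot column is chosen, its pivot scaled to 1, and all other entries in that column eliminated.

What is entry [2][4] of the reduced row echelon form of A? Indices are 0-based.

[1] R0 /= 4  ⇒  (1, -3/4, -1, 1, 1)
     R1 -= 3·R0  ⇒  (0, 17/4, 1, -3, -7)
     R2 -= 4·R0  ⇒  (0, 4, 2, -3, -2)
     R3 -= 1·R0  ⇒  (0, -13/4, -2, -2, -3)
[2] R1 /= 17/4  ⇒  (0, 1, 4/17, -12/17, -28/17)
     R0 -= -3/4·R1  ⇒  (1, 0, -14/17, 8/17, -4/17)
     R2 -= 4·R1  ⇒  (0, 0, 18/17, -3/17, 78/17)
     R3 -= -13/4·R1  ⇒  (0, 0, -21/17, -73/17, -142/17)
[3] R2 /= 18/17  ⇒  (0, 0, 1, -1/6, 13/3)
     R0 -= -14/17·R2  ⇒  (1, 0, 0, 1/3, 10/3)
     R1 -= 4/17·R2  ⇒  (0, 1, 0, -2/3, -8/3)
     R3 -= -21/17·R2  ⇒  (0, 0, 0, -9/2, -3)
[4] R3 /= -9/2  ⇒  (0, 0, 0, 1, 2/3)
     R0 -= 1/3·R3  ⇒  (1, 0, 0, 0, 28/9)
     R1 -= -2/3·R3  ⇒  (0, 1, 0, 0, -20/9)
     R2 -= -1/6·R3  ⇒  (0, 0, 1, 0, 40/9)

M[2][4] = 40/9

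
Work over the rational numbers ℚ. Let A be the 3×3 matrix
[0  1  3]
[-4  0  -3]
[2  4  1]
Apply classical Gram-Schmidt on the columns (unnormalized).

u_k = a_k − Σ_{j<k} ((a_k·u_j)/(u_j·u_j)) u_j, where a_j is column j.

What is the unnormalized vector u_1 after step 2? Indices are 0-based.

Step 1: u_0 = a_0 = (0, -4, 2).
Step 2: u_1 = a_1 − (2/5)·u_0 = (1, 8/5, 16/5).

u_1 = (1, 8/5, 16/5)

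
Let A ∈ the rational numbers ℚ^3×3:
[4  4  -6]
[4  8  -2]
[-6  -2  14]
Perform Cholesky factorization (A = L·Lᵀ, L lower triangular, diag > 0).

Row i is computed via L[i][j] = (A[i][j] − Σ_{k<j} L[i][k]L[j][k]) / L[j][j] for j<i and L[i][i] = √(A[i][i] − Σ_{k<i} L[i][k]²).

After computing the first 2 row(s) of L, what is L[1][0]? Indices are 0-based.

Step 1: L[0][0] = √(4) = 2.
  L[1][0] = (4) / L[0][0] = 2.
Step 2: L[1][1] = √(4) = 2.

L[1][0] = 2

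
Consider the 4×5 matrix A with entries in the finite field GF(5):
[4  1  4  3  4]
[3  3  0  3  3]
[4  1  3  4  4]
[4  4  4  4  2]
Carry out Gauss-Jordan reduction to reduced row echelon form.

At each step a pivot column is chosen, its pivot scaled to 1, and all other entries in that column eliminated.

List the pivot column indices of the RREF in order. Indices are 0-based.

step 1: normalize row 0 (÷4) = (1, 4, 1, 2, 1)
  row 1: subtract 3×row0 = (0, 1, 2, 2, 0)
  row 2: subtract 4×row0 = (0, 0, 4, 1, 0)
  row 3: subtract 4×row0 = (0, 3, 0, 1, 3)
step 2: normalize row 1 (÷1) = (0, 1, 2, 2, 0)
  row 0: subtract 4×row1 = (1, 0, 3, 4, 1)
  row 3: subtract 3×row1 = (0, 0, 4, 0, 3)
step 3: normalize row 2 (÷4) = (0, 0, 1, 4, 0)
  row 0: subtract 3×row2 = (1, 0, 0, 2, 1)
  row 1: subtract 2×row2 = (0, 1, 0, 4, 0)
  row 3: subtract 4×row2 = (0, 0, 0, 4, 3)
step 4: normalize row 3 (÷4) = (0, 0, 0, 1, 2)
  row 0: subtract 2×row3 = (1, 0, 0, 0, 2)
  row 1: subtract 4×row3 = (0, 1, 0, 0, 2)
  row 2: subtract 4×row3 = (0, 0, 1, 0, 2)

pivot columns: 0, 1, 2, 3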